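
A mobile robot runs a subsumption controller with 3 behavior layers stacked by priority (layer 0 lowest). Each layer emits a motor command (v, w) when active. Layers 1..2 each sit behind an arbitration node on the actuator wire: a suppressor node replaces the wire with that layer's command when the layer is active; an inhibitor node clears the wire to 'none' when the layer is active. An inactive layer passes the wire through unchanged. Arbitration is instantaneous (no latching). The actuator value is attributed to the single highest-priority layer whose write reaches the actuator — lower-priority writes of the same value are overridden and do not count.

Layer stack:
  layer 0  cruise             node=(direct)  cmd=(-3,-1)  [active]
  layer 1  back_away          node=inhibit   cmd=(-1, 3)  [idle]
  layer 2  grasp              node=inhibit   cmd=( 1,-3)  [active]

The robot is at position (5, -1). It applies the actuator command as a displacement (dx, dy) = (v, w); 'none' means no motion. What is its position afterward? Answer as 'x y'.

5 -1

layer 0 (cruise) active — direct: (-3, -1)
layer 1 (back_away) idle — unchanged: (-3, -1)
layer 2 (grasp) active — inhibits: none
→ actuator none
position: (5, -1) + none = (5, -1)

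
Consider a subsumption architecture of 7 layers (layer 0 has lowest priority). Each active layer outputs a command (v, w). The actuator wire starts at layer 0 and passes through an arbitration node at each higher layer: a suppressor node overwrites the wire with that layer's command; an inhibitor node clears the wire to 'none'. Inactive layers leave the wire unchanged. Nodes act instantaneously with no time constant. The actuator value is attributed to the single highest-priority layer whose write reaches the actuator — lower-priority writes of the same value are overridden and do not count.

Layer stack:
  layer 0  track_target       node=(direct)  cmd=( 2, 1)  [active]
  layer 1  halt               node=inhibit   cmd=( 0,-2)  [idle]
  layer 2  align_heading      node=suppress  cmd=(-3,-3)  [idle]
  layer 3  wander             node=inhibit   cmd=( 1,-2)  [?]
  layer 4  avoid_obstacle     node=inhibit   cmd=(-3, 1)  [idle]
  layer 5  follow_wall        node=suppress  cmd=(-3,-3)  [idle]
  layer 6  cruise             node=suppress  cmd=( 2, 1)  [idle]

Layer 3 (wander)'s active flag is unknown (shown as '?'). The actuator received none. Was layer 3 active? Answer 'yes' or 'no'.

yes

If layer 3 is active=yes:
  actuator would be none
If layer 3 is active=no:
  actuator would be (2, 1)
Observed none, so layer 3 was active.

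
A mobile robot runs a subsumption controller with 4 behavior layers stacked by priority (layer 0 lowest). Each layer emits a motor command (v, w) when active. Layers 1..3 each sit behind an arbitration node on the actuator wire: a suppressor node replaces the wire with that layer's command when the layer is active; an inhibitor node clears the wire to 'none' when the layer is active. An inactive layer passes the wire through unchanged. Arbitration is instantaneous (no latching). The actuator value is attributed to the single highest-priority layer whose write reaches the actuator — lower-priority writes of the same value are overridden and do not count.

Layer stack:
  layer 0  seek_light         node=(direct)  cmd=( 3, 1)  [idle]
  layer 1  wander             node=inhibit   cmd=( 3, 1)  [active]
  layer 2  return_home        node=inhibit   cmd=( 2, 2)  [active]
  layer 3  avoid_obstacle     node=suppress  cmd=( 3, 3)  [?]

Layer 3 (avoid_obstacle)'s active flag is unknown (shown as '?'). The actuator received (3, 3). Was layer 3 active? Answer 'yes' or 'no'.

If layer 3 is active=yes:
  actuator would be (3, 3)
If layer 3 is active=no:
  actuator would be none
Observed (3, 3), so layer 3 was active.

yes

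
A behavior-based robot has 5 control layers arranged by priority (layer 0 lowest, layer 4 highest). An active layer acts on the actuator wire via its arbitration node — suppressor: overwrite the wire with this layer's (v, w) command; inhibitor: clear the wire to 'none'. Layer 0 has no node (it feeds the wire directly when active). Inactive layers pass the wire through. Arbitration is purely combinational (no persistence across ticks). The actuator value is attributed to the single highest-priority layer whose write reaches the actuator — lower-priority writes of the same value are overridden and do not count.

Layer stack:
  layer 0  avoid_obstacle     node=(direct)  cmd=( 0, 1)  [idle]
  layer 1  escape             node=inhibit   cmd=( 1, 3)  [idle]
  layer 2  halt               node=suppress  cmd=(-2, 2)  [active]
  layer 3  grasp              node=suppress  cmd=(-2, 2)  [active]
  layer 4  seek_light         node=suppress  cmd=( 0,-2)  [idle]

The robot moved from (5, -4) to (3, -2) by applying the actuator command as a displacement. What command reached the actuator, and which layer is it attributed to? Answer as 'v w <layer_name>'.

displacement = (3, -2) − (5, -4) = (-2, 2)
[0] avoid_obstacle off; wire := none
[1] escape off; pass none
[2] halt on (suppress); wire := (-2, 2)
[3] grasp on (suppress); wire := (-2, 2)
[4] seek_light off; pass (-2, 2)
output (-2, 2) — from layer 3 (grasp)

-2 2 grasp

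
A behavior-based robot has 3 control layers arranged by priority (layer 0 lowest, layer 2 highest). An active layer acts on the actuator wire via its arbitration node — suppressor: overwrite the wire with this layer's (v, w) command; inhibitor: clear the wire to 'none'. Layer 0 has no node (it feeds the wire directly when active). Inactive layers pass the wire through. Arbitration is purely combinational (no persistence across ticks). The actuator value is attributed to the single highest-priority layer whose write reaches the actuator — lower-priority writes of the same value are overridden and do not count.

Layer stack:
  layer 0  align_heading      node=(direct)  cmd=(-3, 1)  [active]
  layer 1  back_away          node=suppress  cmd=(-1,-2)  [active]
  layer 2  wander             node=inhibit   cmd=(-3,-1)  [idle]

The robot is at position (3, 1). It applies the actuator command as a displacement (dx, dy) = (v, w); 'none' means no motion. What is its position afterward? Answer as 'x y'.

2 -1

L0 align_heading: active, feeds wire = (-3, 1)
L1 back_away: active, suppressor → wire = (-1, -2)
L2 wander: idle → wire stays (-1, -2)
actuator = (-1, -2)
position: (3, 1) + (-1, -2) = (2, -1)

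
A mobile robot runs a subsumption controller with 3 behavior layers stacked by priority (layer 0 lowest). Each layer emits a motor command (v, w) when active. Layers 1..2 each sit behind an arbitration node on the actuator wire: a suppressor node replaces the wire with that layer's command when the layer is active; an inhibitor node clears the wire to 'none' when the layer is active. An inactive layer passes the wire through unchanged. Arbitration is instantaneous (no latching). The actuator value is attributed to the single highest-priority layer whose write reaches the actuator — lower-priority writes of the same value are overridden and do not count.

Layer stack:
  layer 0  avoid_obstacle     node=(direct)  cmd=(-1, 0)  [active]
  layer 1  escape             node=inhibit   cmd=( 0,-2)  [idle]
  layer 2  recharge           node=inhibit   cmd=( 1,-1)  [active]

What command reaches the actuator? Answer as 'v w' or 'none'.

none

[0] avoid_obstacle on; wire := (-1, 0)
[1] escape off; pass (-1, 0)
[2] recharge on (inhibit); wire := none
output none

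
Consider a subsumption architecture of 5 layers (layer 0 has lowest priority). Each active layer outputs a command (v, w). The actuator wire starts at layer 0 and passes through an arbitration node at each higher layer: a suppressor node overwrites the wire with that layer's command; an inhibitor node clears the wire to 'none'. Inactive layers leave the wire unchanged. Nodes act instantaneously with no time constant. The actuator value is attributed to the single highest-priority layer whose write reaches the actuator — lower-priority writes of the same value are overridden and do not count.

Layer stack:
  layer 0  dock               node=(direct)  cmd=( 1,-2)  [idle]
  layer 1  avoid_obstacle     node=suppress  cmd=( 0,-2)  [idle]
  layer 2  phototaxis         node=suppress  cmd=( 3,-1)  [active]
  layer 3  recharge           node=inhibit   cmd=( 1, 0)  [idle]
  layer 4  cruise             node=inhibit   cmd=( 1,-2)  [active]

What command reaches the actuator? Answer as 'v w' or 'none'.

none

layer 0 (dock) idle — none
layer 1 (avoid_obstacle) idle — unchanged: none
layer 2 (phototaxis) active — suppresses: (3, -1)
layer 3 (recharge) idle — unchanged: (3, -1)
layer 4 (cruise) active — inhibits: none
→ actuator none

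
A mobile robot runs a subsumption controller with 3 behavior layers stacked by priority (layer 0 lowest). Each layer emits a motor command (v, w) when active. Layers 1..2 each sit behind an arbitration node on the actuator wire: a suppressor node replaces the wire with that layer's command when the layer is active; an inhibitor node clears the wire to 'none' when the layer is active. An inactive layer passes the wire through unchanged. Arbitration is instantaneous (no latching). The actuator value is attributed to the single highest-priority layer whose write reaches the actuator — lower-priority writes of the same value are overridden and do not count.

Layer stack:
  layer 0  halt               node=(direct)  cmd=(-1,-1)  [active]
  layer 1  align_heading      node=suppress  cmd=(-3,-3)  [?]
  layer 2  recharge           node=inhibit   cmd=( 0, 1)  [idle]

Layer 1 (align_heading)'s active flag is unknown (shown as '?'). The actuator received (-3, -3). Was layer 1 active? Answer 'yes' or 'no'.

If layer 1 is active=yes:
  actuator would be (-3, -3)
If layer 1 is active=no:
  actuator would be (-1, -1)
Observed (-3, -3), so layer 1 was active.

yes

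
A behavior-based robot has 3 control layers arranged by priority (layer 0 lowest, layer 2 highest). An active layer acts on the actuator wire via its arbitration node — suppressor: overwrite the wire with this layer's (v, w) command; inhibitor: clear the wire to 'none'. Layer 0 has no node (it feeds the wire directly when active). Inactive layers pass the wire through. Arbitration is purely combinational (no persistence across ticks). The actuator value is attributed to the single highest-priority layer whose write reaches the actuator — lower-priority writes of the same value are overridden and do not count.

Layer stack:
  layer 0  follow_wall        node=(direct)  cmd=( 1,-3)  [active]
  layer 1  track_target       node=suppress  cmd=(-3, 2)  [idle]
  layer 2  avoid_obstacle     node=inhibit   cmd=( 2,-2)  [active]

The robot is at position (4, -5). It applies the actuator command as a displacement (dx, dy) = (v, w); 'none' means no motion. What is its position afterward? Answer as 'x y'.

4 -5

L0 follow_wall: active, feeds wire = (1, -3)
L1 track_target: idle → wire stays (1, -3)
L2 avoid_obstacle: active, inhibitor → wire = none
actuator = none
position: (4, -5) + none = (4, -5)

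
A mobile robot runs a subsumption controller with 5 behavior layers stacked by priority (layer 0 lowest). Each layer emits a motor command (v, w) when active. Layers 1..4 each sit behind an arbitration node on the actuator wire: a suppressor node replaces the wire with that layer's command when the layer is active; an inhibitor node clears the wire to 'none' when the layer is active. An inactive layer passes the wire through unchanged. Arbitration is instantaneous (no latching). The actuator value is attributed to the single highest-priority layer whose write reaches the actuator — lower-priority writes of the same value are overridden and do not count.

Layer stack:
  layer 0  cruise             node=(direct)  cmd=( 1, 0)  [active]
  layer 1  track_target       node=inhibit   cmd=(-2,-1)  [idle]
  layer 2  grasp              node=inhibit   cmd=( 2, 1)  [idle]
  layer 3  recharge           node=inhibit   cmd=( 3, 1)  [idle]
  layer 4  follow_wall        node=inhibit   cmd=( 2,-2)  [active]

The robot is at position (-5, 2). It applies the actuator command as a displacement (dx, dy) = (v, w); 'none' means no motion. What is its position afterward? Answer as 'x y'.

-5 2

[0] cruise on; wire := (1, 0)
[1] track_target off; pass (1, 0)
[2] grasp off; pass (1, 0)
[3] recharge off; pass (1, 0)
[4] follow_wall on (inhibit); wire := none
output none
position: (-5, 2) + none = (-5, 2)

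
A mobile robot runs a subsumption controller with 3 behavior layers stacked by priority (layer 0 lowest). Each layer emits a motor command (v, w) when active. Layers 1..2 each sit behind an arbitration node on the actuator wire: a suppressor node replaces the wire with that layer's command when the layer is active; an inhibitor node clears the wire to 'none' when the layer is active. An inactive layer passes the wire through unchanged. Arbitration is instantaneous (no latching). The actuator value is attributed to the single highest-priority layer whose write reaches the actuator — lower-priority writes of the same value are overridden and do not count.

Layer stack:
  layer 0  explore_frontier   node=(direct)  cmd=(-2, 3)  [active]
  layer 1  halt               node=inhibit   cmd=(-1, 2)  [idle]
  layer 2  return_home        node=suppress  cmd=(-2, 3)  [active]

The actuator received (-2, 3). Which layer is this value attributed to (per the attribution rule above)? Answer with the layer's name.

[0] explore_frontier on; wire := (-2, 3)
[1] halt off; pass (-2, 3)
[2] return_home on (suppress); wire := (-2, 3)
output (-2, 3)
last writer: layer 2 = return_home

return_home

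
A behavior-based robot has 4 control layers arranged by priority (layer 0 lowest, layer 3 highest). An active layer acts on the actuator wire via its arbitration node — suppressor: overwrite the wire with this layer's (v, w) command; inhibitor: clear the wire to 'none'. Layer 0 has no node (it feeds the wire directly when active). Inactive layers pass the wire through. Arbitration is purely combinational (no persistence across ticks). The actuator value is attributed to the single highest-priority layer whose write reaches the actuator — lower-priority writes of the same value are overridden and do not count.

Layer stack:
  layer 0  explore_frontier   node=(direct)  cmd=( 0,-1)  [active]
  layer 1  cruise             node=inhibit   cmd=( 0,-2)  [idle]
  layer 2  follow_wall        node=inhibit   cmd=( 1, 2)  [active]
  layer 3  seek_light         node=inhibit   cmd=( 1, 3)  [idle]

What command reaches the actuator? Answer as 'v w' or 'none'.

none

L0 explore_frontier: active, feeds wire = (0, -1)
L1 cruise: idle → wire stays (0, -1)
L2 follow_wall: active, inhibitor → wire = none
L3 seek_light: idle → wire stays none
actuator = none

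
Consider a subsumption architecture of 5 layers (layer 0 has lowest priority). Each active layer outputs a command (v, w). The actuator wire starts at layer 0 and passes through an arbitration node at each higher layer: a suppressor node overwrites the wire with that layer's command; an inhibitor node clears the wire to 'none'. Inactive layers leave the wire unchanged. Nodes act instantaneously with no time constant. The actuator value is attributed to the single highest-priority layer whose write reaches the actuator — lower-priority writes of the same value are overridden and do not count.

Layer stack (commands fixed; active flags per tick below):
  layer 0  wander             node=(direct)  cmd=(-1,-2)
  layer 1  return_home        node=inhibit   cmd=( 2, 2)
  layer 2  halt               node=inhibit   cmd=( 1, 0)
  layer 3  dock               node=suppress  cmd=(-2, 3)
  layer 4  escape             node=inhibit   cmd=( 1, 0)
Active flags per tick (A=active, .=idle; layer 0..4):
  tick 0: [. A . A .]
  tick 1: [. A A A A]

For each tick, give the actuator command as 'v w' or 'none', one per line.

tick 0:
  L0 wander: idle → wire = none
  L1 return_home: active, inhibitor → wire = none
  L2 halt: idle → wire stays none
  L3 dock: active, suppressor → wire = (-2, 3)
  L4 escape: idle → wire stays (-2, 3)
  actuator = (-2, 3)
tick 1:
  L0 wander: idle → wire = none
  L1 return_home: active, inhibitor → wire = none
  L2 halt: active, inhibitor → wire = none
  L3 dock: active, suppressor → wire = (-2, 3)
  L4 escape: active, inhibitor → wire = none
  actuator = none

-2 3
none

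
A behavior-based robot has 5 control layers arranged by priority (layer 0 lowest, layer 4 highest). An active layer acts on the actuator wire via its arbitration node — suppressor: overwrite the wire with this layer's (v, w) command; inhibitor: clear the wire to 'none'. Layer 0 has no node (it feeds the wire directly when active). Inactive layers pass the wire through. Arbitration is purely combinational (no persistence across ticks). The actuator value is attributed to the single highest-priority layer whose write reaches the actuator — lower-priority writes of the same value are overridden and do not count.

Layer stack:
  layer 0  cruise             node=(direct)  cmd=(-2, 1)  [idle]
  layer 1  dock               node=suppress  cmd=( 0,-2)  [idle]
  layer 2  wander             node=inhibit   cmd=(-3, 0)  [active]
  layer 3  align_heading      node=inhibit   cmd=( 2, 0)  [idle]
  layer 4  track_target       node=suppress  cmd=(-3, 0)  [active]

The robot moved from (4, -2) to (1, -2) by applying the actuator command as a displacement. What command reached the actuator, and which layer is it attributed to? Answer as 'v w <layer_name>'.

displacement = (1, -2) − (4, -2) = (-3, 0)
[0] cruise off; wire := none
[1] dock off; pass none
[2] wander on (inhibit); wire := none
[3] align_heading off; pass none
[4] track_target on (suppress); wire := (-3, 0)
output (-3, 0) — from layer 4 (track_target)

-3 0 track_target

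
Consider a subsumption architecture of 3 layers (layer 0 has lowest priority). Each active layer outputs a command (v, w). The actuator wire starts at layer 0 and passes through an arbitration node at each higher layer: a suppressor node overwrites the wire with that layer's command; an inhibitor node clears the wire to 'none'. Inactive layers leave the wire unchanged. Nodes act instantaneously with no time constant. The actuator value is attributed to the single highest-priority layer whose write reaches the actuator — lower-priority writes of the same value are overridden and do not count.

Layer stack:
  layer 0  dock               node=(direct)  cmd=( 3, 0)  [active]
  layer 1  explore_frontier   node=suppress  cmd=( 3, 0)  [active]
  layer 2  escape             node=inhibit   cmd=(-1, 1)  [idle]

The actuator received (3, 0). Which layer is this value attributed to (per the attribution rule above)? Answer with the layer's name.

L0 dock: active, feeds wire = (3, 0)
L1 explore_frontier: active, suppressor → wire = (3, 0)
L2 escape: idle → wire stays (3, 0)
actuator = (3, 0)
last writer: layer 1 = explore_frontier

explore_frontier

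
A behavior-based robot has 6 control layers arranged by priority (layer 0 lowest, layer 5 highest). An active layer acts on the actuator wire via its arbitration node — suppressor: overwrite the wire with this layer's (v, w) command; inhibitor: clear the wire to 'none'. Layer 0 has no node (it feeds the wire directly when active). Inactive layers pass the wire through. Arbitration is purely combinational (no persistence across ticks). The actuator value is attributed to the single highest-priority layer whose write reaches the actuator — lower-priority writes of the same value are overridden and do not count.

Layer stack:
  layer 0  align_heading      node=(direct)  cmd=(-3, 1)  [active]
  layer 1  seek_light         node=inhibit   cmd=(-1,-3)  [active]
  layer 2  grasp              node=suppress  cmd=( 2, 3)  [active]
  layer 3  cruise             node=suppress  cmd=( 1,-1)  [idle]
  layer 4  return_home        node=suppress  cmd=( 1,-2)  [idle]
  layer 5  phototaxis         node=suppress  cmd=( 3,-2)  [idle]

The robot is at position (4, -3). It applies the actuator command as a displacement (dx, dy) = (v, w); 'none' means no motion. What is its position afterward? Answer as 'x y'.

6 0

[0] align_heading on; wire := (-3, 1)
[1] seek_light on (inhibit); wire := none
[2] grasp on (suppress); wire := (2, 3)
[3] cruise off; pass (2, 3)
[4] return_home off; pass (2, 3)
[5] phototaxis off; pass (2, 3)
output (2, 3)
position: (4, -3) + (2, 3) = (6, 0)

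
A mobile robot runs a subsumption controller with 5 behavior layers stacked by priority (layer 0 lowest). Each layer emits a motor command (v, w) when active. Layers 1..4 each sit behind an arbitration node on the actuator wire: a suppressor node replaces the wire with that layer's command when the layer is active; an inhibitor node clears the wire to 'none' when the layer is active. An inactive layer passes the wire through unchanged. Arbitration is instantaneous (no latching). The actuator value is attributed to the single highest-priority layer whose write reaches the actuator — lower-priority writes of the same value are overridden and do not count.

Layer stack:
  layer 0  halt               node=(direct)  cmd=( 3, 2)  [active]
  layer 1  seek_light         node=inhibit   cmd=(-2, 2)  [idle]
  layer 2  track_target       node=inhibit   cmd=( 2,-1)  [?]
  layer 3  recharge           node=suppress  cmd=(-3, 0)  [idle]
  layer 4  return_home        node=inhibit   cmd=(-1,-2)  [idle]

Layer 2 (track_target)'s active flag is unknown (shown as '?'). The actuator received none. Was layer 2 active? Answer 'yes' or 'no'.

yes

If layer 2 is active=yes:
  actuator would be none
If layer 2 is active=no:
  actuator would be (3, 2)
Observed none, so layer 2 was active.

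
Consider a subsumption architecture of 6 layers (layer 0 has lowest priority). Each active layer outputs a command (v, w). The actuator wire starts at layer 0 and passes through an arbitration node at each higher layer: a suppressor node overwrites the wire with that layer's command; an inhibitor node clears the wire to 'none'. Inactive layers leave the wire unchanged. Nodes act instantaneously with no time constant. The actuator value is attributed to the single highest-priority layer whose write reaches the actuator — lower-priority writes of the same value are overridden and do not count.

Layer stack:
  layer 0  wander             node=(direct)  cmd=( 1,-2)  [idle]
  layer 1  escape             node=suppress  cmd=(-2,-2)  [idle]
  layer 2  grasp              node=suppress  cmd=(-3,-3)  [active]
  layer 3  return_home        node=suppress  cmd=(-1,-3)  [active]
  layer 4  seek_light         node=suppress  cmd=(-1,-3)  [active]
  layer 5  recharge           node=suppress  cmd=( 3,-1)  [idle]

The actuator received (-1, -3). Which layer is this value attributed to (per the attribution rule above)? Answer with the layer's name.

seek_light

L0 wander: idle → wire = none
L1 escape: idle → wire stays none
L2 grasp: active, suppressor → wire = (-3, -3)
L3 return_home: active, suppressor → wire = (-1, -3)
L4 seek_light: active, suppressor → wire = (-1, -3)
L5 recharge: idle → wire stays (-1, -3)
actuator = (-1, -3)
last writer: layer 4 = seek_light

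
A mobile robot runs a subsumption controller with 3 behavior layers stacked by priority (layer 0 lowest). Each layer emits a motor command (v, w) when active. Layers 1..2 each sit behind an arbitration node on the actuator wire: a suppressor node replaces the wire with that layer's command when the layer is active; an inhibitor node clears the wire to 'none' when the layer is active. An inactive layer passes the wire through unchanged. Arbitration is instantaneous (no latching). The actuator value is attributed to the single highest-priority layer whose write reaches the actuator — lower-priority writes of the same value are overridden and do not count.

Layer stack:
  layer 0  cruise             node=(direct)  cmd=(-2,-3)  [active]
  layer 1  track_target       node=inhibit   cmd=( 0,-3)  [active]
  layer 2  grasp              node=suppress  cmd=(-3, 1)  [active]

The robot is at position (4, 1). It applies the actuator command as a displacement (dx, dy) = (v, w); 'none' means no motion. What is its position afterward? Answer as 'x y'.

layer 0 (cruise) active — direct: (-2, -3)
layer 1 (track_target) active — inhibits: none
layer 2 (grasp) active — suppresses: (-3, 1)
→ actuator (-3, 1)
position: (4, 1) + (-3, 1) = (1, 2)

1 2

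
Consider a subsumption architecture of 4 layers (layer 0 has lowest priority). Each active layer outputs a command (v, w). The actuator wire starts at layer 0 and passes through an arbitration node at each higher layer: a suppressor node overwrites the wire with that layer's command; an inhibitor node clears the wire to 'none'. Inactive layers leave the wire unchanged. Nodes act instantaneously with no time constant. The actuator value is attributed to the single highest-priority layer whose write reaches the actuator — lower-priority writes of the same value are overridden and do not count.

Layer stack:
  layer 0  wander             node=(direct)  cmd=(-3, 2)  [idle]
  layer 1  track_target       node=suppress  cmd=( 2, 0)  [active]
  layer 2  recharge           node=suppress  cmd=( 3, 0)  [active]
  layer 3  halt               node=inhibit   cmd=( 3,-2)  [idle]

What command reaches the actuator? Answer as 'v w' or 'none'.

[0] wander off; wire := none
[1] track_target on (suppress); wire := (2, 0)
[2] recharge on (suppress); wire := (3, 0)
[3] halt off; pass (3, 0)
output (3, 0)

3 0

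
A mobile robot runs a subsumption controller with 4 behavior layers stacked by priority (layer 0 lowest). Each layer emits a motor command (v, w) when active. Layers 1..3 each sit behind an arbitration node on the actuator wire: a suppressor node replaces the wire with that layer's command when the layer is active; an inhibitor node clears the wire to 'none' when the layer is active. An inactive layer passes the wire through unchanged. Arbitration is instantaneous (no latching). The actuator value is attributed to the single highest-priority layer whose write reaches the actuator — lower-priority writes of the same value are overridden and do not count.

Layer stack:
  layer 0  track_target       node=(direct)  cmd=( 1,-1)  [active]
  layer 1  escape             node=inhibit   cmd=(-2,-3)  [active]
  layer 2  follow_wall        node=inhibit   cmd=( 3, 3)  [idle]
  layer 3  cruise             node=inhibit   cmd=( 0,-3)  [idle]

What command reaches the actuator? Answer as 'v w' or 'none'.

[0] track_target on; wire := (1, -1)
[1] escape on (inhibit); wire := none
[2] follow_wall off; pass none
[3] cruise off; pass none
output none

none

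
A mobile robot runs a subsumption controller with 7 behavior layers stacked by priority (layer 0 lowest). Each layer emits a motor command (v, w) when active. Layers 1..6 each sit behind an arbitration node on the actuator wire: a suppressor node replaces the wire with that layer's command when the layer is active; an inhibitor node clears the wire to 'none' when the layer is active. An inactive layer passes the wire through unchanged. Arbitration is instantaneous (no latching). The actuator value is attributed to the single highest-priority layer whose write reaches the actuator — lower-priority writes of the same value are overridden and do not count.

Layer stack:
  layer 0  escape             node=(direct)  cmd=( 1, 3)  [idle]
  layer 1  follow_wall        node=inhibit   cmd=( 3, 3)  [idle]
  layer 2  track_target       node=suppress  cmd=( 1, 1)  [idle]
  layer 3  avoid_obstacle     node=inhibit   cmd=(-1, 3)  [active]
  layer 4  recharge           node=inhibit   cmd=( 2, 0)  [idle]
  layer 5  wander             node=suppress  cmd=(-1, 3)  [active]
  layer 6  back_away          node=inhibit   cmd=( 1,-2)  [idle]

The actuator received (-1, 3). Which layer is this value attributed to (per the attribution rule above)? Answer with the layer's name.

[0] escape off; wire := none
[1] follow_wall off; pass none
[2] track_target off; pass none
[3] avoid_obstacle on (inhibit); wire := none
[4] recharge off; pass none
[5] wander on (suppress); wire := (-1, 3)
[6] back_away off; pass (-1, 3)
output (-1, 3)
last writer: layer 5 = wander

wander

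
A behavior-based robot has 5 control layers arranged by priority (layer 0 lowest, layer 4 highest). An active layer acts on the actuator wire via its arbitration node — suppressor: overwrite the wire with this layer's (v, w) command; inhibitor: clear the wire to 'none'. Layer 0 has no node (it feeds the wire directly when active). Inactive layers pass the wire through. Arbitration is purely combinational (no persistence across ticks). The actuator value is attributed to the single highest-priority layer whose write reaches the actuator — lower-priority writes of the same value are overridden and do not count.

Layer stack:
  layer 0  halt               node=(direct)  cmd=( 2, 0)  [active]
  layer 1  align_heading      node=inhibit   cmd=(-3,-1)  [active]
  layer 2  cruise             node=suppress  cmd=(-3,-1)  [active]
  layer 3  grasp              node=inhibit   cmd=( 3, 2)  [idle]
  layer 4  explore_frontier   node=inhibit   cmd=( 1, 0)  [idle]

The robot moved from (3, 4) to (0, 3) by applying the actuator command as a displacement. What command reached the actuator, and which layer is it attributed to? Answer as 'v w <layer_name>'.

-3 -1 cruise

displacement = (0, 3) − (3, 4) = (-3, -1)
layer 0 (halt) active — direct: (2, 0)
layer 1 (align_heading) active — inhibits: none
layer 2 (cruise) active — suppresses: (-3, -1)
layer 3 (grasp) idle — unchanged: (-3, -1)
layer 4 (explore_frontier) idle — unchanged: (-3, -1)
→ actuator (-3, -1) — from layer 2 (cruise)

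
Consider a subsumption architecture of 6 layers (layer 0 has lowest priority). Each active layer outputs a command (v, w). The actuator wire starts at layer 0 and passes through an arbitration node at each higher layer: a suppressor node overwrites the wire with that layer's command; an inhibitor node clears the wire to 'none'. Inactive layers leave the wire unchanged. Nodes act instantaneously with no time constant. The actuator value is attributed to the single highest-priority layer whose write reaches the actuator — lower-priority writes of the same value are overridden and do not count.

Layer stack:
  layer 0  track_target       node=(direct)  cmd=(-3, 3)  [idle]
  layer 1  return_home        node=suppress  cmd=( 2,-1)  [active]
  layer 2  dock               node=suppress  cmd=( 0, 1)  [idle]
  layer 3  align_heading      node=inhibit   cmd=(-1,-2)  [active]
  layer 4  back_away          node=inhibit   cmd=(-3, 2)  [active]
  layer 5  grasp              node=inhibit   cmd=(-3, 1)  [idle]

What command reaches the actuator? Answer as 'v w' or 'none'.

none

layer 0 (track_target) idle — none
layer 1 (return_home) active — suppresses: (2, -1)
layer 2 (dock) idle — unchanged: (2, -1)
layer 3 (align_heading) active — inhibits: none
layer 4 (back_away) active — inhibits: none
layer 5 (grasp) idle — unchanged: none
→ actuator none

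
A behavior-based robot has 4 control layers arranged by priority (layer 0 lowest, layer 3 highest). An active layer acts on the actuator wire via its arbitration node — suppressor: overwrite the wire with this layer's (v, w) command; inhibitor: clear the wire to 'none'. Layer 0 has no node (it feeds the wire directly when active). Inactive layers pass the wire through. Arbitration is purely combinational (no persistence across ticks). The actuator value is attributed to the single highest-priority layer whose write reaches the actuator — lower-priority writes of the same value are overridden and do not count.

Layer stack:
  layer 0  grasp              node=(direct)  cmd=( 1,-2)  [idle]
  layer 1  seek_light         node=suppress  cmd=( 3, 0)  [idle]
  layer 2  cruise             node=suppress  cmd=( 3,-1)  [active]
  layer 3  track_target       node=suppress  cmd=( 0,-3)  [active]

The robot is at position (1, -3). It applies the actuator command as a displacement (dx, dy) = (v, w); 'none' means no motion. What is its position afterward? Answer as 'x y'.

layer 0 (grasp) idle — none
layer 1 (seek_light) idle — unchanged: none
layer 2 (cruise) active — suppresses: (3, -1)
layer 3 (track_target) active — suppresses: (0, -3)
→ actuator (0, -3)
position: (1, -3) + (0, -3) = (1, -6)

1 -6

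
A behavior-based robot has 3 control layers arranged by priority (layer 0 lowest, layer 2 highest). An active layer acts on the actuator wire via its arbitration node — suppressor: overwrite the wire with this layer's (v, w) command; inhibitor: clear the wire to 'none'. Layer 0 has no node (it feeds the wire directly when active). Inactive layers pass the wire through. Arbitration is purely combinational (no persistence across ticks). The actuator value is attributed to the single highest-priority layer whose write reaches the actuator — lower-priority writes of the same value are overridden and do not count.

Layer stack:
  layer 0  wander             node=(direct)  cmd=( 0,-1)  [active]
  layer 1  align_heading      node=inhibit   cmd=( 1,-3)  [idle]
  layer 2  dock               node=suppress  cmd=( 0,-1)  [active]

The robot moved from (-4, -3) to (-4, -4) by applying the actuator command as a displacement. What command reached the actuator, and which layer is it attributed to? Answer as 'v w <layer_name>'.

displacement = (-4, -4) − (-4, -3) = (0, -1)
L0 wander: active, feeds wire = (0, -1)
L1 align_heading: idle → wire stays (0, -1)
L2 dock: active, suppressor → wire = (0, -1)
actuator = (0, -1) — from layer 2 (dock)

0 -1 dock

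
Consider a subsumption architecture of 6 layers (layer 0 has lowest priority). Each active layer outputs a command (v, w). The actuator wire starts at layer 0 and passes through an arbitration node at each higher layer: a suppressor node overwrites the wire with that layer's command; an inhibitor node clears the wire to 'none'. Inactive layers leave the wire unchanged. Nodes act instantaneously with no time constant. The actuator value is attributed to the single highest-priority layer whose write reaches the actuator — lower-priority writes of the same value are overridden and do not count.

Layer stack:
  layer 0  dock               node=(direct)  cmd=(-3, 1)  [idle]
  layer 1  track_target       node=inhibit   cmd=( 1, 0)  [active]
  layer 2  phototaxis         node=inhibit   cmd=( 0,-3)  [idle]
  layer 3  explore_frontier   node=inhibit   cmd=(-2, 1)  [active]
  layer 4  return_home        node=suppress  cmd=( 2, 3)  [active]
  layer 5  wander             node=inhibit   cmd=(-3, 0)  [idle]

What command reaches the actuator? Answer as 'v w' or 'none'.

layer 0 (dock) idle — none
layer 1 (track_target) active — inhibits: none
layer 2 (phototaxis) idle — unchanged: none
layer 3 (explore_frontier) active — inhibits: none
layer 4 (return_home) active — suppresses: (2, 3)
layer 5 (wander) idle — unchanged: (2, 3)
→ actuator (2, 3)

2 3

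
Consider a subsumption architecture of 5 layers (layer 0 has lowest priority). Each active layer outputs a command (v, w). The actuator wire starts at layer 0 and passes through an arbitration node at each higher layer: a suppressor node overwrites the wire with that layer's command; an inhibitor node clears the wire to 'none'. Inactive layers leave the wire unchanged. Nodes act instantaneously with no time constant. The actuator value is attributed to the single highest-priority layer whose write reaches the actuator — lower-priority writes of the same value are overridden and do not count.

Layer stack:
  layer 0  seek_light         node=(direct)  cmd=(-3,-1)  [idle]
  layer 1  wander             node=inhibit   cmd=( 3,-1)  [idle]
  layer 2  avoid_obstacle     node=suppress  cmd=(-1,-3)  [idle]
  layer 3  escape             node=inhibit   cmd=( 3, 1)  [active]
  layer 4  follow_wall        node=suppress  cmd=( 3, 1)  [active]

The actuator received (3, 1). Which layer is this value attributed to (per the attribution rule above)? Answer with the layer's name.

follow_wall

L0 seek_light: idle → wire = none
L1 wander: idle → wire stays none
L2 avoid_obstacle: idle → wire stays none
L3 escape: active, inhibitor → wire = none
L4 follow_wall: active, suppressor → wire = (3, 1)
actuator = (3, 1)
last writer: layer 4 = follow_wall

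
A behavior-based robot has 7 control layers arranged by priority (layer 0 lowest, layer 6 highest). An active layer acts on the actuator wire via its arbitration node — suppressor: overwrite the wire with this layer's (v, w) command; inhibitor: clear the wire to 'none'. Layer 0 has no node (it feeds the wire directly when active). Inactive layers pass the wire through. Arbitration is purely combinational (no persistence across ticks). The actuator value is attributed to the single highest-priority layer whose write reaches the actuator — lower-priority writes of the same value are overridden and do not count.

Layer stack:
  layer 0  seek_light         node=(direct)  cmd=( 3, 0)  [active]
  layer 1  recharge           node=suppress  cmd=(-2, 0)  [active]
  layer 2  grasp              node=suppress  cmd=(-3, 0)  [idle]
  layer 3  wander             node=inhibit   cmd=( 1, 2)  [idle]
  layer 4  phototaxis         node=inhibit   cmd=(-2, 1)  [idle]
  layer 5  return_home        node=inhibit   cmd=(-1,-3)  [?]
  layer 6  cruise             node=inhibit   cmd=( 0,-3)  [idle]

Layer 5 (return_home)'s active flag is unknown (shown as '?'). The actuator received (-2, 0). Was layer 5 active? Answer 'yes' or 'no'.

no

If layer 5 is active=yes:
  actuator would be none
If layer 5 is active=no:
  actuator would be (-2, 0)
Observed (-2, 0), so layer 5 was idle.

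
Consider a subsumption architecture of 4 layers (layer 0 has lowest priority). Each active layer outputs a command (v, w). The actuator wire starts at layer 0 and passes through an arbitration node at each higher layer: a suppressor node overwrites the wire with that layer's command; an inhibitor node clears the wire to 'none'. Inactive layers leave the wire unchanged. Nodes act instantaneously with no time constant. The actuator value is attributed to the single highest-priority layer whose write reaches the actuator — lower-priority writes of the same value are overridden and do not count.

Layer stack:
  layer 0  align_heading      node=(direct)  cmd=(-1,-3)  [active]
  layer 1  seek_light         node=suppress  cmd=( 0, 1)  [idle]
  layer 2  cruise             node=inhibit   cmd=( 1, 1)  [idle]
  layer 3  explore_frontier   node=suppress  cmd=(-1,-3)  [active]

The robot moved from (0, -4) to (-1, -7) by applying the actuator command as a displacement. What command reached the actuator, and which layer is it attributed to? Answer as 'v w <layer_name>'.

displacement = (-1, -7) − (0, -4) = (-1, -3)
L0 align_heading: active, feeds wire = (-1, -3)
L1 seek_light: idle → wire stays (-1, -3)
L2 cruise: idle → wire stays (-1, -3)
L3 explore_frontier: active, suppressor → wire = (-1, -3)
actuator = (-1, -3) — from layer 3 (explore_frontier)

-1 -3 explore_frontier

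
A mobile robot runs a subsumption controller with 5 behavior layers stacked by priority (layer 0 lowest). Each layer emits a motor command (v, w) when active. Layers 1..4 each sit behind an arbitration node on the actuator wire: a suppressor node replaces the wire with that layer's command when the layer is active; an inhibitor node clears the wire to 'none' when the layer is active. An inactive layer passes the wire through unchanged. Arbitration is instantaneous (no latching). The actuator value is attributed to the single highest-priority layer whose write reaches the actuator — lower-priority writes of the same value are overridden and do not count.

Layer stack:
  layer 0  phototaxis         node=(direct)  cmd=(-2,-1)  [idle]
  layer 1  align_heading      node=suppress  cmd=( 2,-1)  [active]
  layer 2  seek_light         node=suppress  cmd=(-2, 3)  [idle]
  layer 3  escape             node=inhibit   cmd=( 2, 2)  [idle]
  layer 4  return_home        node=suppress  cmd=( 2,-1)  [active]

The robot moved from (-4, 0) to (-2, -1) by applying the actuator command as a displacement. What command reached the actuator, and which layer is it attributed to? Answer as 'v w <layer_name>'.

2 -1 return_home

displacement = (-2, -1) − (-4, 0) = (2, -1)
[0] phototaxis off; wire := none
[1] align_heading on (suppress); wire := (2, -1)
[2] seek_light off; pass (2, -1)
[3] escape off; pass (2, -1)
[4] return_home on (suppress); wire := (2, -1)
output (2, -1) — from layer 4 (return_home)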